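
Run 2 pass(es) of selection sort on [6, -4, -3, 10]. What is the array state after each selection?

Pass 1: Select minimum -4 at index 1, swap -> [-4, 6, -3, 10]
Pass 2: Select minimum -3 at index 2, swap -> [-4, -3, 6, 10]


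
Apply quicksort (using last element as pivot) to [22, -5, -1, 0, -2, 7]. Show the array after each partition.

Partition 1: pivot=7 at index 4 -> [-5, -1, 0, -2, 7, 22]
Partition 2: pivot=-2 at index 1 -> [-5, -2, 0, -1, 7, 22]
Partition 3: pivot=-1 at index 2 -> [-5, -2, -1, 0, 7, 22]


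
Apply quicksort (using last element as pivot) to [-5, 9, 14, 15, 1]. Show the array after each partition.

Partition 1: pivot=1 at index 1 -> [-5, 1, 14, 15, 9]
Partition 2: pivot=9 at index 2 -> [-5, 1, 9, 15, 14]
Partition 3: pivot=14 at index 3 -> [-5, 1, 9, 14, 15]


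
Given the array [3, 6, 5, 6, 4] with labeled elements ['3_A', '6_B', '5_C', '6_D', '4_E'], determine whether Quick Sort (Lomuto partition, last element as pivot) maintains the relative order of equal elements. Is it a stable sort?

Trace Quick Sort on the labeled array (the key is the number; the letter only tracks identity):
  Partition indices 0..4 around pivot 4_E -> [3_A, 4_E, 5_C, 6_D, 6_B]
  Partition indices 2..4 around pivot 6_B -> [3_A, 4_E, 5_C, 6_D, 6_B]
  Partition indices 2..3 around pivot 6_D -> [3_A, 4_E, 5_C, 6_D, 6_B]
Final order: [3_A, 4_E, 5_C, 6_D, 6_B]
Equal keys:
  value 6: originally 6_B, 6_D; after sorting 6_D, 6_B -> order changed
Equal keys were reordered, so Quick Sort is not stable: partition swaps elements across long distances and can reorder equal keys. (One such input is enough; an unstable sort may happen to preserve order on other inputs, but it gives no guarantee.)
Answer: Not stable


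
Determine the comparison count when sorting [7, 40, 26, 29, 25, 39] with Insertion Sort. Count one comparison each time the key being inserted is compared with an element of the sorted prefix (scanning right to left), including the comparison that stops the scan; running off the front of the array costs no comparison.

Insert 40: 7 <= 40 (stop) = 1 comparison(s) -> [7, 40, 26, 29, 25, 39]
Insert 26: 40 > 26 (shift), 7 <= 26 (stop) = 2 comparison(s) -> [7, 26, 40, 29, 25, 39]
Insert 29: 40 > 29 (shift), 26 <= 29 (stop) = 2 comparison(s) -> [7, 26, 29, 40, 25, 39]
Insert 25: 40 > 25 (shift), 29 > 25 (shift), 26 > 25 (shift), 7 <= 25 (stop) = 4 comparison(s) -> [7, 25, 26, 29, 40, 39]
Insert 39: 40 > 39 (shift), 29 <= 39 (stop) = 2 comparison(s) -> [7, 25, 26, 29, 39, 40]
Total comparisons: 1 + 2 + 2 + 4 + 2 = 11


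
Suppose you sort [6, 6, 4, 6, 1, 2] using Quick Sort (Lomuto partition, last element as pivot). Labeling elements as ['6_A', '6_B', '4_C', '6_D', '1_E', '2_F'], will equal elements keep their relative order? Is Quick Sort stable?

Trace Quick Sort on the labeled array (the key is the number; the letter only tracks identity):
  Partition indices 0..5 around pivot 2_F -> [1_E, 2_F, 4_C, 6_D, 6_A, 6_B]
  Partition indices 2..5 around pivot 6_B -> [1_E, 2_F, 4_C, 6_D, 6_A, 6_B]
  Partition indices 2..4 around pivot 6_A -> [1_E, 2_F, 4_C, 6_D, 6_A, 6_B]
  Partition indices 2..3 around pivot 6_D -> [1_E, 2_F, 4_C, 6_D, 6_A, 6_B]
Final order: [1_E, 2_F, 4_C, 6_D, 6_A, 6_B]
Equal keys:
  value 6: originally 6_A, 6_B, 6_D; after sorting 6_D, 6_A, 6_B -> order changed
Equal keys were reordered, so Quick Sort is not stable: partition swaps elements across long distances and can reorder equal keys. (One such input is enough; an unstable sort may happen to preserve order on other inputs, but it gives no guarantee.)
Answer: Not stable


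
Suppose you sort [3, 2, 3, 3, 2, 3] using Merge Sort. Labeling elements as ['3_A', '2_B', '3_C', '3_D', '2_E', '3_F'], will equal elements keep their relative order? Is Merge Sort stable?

Trace Merge Sort on the labeled array (the key is the number; the letter only tracks identity):
  Merge [2_B] + [3_C] -> [2_B, 3_C]
  Merge [3_A] + [2_B, 3_C] -> [2_B, 3_A, 3_C]
  Merge [2_E] + [3_F] -> [2_E, 3_F]
  Merge [3_D] + [2_E, 3_F] -> [2_E, 3_D, 3_F]
  Merge [2_B, 3_A, 3_C] + [2_E, 3_D, 3_F] -> [2_B, 2_E, 3_A, 3_C, 3_D, 3_F]
Final order: [2_B, 2_E, 3_A, 3_C, 3_D, 3_F]
Equal keys:
  value 2: originally 2_B, 2_E; after sorting 2_B, 2_E -> order preserved
  value 3: originally 3_A, 3_C, 3_D, 3_F; after sorting 3_A, 3_C, 3_D, 3_F -> order preserved
All equal keys kept their original relative order. Merge Sort is stable: when the heads of the two halves are equal the merge takes from the left half first.
Answer: Stable


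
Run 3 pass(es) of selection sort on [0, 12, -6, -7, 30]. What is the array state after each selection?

Pass 1: Select minimum -7 at index 3, swap -> [-7, 12, -6, 0, 30]
Pass 2: Select minimum -6 at index 2, swap -> [-7, -6, 12, 0, 30]
Pass 3: Select minimum 0 at index 3, swap -> [-7, -6, 0, 12, 30]


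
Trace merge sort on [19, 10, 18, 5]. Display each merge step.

Divide and conquer:
  Merge [19] + [10] -> [10, 19]
  Merge [18] + [5] -> [5, 18]
  Merge [10, 19] + [5, 18] -> [5, 10, 18, 19]


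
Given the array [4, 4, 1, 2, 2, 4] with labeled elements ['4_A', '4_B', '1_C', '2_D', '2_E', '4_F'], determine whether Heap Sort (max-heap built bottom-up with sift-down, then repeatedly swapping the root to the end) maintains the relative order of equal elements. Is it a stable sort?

Trace Heap Sort on the labeled array (the key is the number; the letter only tracks identity):
  Build max-heap: [4_A, 4_B, 4_F, 2_D, 2_E, 1_C]
  Swap root 4_A to index 5, re-heapify first 5 -> [4_B, 2_D, 4_F, 1_C, 2_E, 4_A]
  Swap root 4_B to index 4, re-heapify first 4 -> [4_F, 2_D, 2_E, 1_C, 4_B, 4_A]
  Swap root 4_F to index 3, re-heapify first 3 -> [2_D, 1_C, 2_E, 4_F, 4_B, 4_A]
  Swap root 2_D to index 2, re-heapify first 2 -> [2_E, 1_C, 2_D, 4_F, 4_B, 4_A]
  Swap root 2_E to index 1, re-heapify first 1 -> [1_C, 2_E, 2_D, 4_F, 4_B, 4_A]
Final order: [1_C, 2_E, 2_D, 4_F, 4_B, 4_A]
Equal keys:
  value 2: originally 2_D, 2_E; after sorting 2_E, 2_D -> order changed
  value 4: originally 4_A, 4_B, 4_F; after sorting 4_F, 4_B, 4_A -> order changed
Equal keys were reordered, so Heap Sort is not stable: heap construction and root-to-end swaps move elements without regard to the original order of equal keys. (One such input is enough; an unstable sort may happen to preserve order on other inputs, but it gives no guarantee.)
Answer: Not stable


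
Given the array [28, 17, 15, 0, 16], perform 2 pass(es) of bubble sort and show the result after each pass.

After pass 1: [17, 15, 0, 16, 28] (4 swaps)
After pass 2: [15, 0, 16, 17, 28] (3 swaps)
Total swaps: 7


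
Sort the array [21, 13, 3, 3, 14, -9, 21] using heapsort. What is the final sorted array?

Build heap: [21, 14, 21, 3, 13, -9, 3]
Extract 21: [21, 14, 3, 3, 13, -9, 21]
Extract 21: [14, 13, 3, 3, -9, 21, 21]
Extract 14: [13, 3, 3, -9, 14, 21, 21]
Extract 13: [3, -9, 3, 13, 14, 21, 21]
Extract 3: [3, -9, 3, 13, 14, 21, 21]
Extract 3: [-9, 3, 3, 13, 14, 21, 21]


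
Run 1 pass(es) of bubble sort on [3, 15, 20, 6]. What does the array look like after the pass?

After pass 1: [3, 15, 6, 20] (1 swaps)
Total swaps: 1


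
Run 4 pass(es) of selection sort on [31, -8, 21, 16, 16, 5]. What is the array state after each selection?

Pass 1: Select minimum -8 at index 1, swap -> [-8, 31, 21, 16, 16, 5]
Pass 2: Select minimum 5 at index 5, swap -> [-8, 5, 21, 16, 16, 31]
Pass 3: Select minimum 16 at index 3, swap -> [-8, 5, 16, 21, 16, 31]
Pass 4: Select minimum 16 at index 4, swap -> [-8, 5, 16, 16, 21, 31]


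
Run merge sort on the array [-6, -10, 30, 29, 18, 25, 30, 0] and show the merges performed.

Divide and conquer:
  Merge [-6] + [-10] -> [-10, -6]
  Merge [30] + [29] -> [29, 30]
  Merge [-10, -6] + [29, 30] -> [-10, -6, 29, 30]
  Merge [18] + [25] -> [18, 25]
  Merge [30] + [0] -> [0, 30]
  Merge [18, 25] + [0, 30] -> [0, 18, 25, 30]
  Merge [-10, -6, 29, 30] + [0, 18, 25, 30] -> [-10, -6, 0, 18, 25, 29, 30, 30]


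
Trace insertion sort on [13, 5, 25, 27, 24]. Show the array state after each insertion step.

First element 13 is already 'sorted'
Insert 5: shifted 1 elements -> [5, 13, 25, 27, 24]
Insert 25: shifted 0 elements -> [5, 13, 25, 27, 24]
Insert 27: shifted 0 elements -> [5, 13, 25, 27, 24]
Insert 24: shifted 2 elements -> [5, 13, 24, 25, 27]


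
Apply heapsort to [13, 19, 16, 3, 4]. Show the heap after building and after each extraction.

Build heap: [19, 13, 16, 3, 4]
Extract 19: [16, 13, 4, 3, 19]
Extract 16: [13, 3, 4, 16, 19]
Extract 13: [4, 3, 13, 16, 19]
Extract 4: [3, 4, 13, 16, 19]


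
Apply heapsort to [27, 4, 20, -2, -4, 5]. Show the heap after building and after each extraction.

Build heap: [27, 4, 20, -2, -4, 5]
Extract 27: [20, 4, 5, -2, -4, 27]
Extract 20: [5, 4, -4, -2, 20, 27]
Extract 5: [4, -2, -4, 5, 20, 27]
Extract 4: [-2, -4, 4, 5, 20, 27]
Extract -2: [-4, -2, 4, 5, 20, 27]


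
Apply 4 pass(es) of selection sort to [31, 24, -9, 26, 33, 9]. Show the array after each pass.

Pass 1: Select minimum -9 at index 2, swap -> [-9, 24, 31, 26, 33, 9]
Pass 2: Select minimum 9 at index 5, swap -> [-9, 9, 31, 26, 33, 24]
Pass 3: Select minimum 24 at index 5, swap -> [-9, 9, 24, 26, 33, 31]
Pass 4: Select minimum 26 at index 3, swap -> [-9, 9, 24, 26, 33, 31]


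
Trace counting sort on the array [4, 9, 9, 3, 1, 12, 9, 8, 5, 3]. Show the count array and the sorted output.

Count array: [0, 1, 0, 2, 1, 1, 0, 0, 1, 3, 0, 0, 1]
(count[i] = number of elements equal to i)
Cumulative count: [0, 1, 1, 3, 4, 5, 5, 5, 6, 9, 9, 9, 10]
Sorted: [1, 3, 3, 4, 5, 8, 9, 9, 9, 12]


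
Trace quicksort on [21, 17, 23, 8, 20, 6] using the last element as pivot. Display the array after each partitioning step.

Partition 1: pivot=6 at index 0 -> [6, 17, 23, 8, 20, 21]
Partition 2: pivot=21 at index 4 -> [6, 17, 8, 20, 21, 23]
Partition 3: pivot=20 at index 3 -> [6, 17, 8, 20, 21, 23]
Partition 4: pivot=8 at index 1 -> [6, 8, 17, 20, 21, 23]


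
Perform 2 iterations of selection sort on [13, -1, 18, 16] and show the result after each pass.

Pass 1: Select minimum -1 at index 1, swap -> [-1, 13, 18, 16]
Pass 2: Select minimum 13 at index 1, swap -> [-1, 13, 18, 16]


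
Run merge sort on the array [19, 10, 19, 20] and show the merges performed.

Divide and conquer:
  Merge [19] + [10] -> [10, 19]
  Merge [19] + [20] -> [19, 20]
  Merge [10, 19] + [19, 20] -> [10, 19, 19, 20]


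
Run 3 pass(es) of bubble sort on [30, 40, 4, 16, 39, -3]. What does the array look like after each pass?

After pass 1: [30, 4, 16, 39, -3, 40] (4 swaps)
After pass 2: [4, 16, 30, -3, 39, 40] (3 swaps)
After pass 3: [4, 16, -3, 30, 39, 40] (1 swaps)
Total swaps: 8


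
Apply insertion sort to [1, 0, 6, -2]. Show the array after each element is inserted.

First element 1 is already 'sorted'
Insert 0: shifted 1 elements -> [0, 1, 6, -2]
Insert 6: shifted 0 elements -> [0, 1, 6, -2]
Insert -2: shifted 3 elements -> [-2, 0, 1, 6]


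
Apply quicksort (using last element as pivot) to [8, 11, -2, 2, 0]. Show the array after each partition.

Partition 1: pivot=0 at index 1 -> [-2, 0, 8, 2, 11]
Partition 2: pivot=11 at index 4 -> [-2, 0, 8, 2, 11]
Partition 3: pivot=2 at index 2 -> [-2, 0, 2, 8, 11]


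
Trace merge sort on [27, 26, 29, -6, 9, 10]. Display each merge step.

Divide and conquer:
  Merge [26] + [29] -> [26, 29]
  Merge [27] + [26, 29] -> [26, 27, 29]
  Merge [9] + [10] -> [9, 10]
  Merge [-6] + [9, 10] -> [-6, 9, 10]
  Merge [26, 27, 29] + [-6, 9, 10] -> [-6, 9, 10, 26, 27, 29]


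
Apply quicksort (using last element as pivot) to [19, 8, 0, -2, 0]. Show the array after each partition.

Partition 1: pivot=0 at index 2 -> [0, -2, 0, 8, 19]
Partition 2: pivot=-2 at index 0 -> [-2, 0, 0, 8, 19]
Partition 3: pivot=19 at index 4 -> [-2, 0, 0, 8, 19]


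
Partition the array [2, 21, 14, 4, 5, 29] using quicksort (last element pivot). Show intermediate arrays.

Partition 1: pivot=29 at index 5 -> [2, 21, 14, 4, 5, 29]
Partition 2: pivot=5 at index 2 -> [2, 4, 5, 21, 14, 29]
Partition 3: pivot=4 at index 1 -> [2, 4, 5, 21, 14, 29]
Partition 4: pivot=14 at index 3 -> [2, 4, 5, 14, 21, 29]


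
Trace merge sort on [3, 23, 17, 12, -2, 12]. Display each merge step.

Divide and conquer:
  Merge [23] + [17] -> [17, 23]
  Merge [3] + [17, 23] -> [3, 17, 23]
  Merge [-2] + [12] -> [-2, 12]
  Merge [12] + [-2, 12] -> [-2, 12, 12]
  Merge [3, 17, 23] + [-2, 12, 12] -> [-2, 3, 12, 12, 17, 23]


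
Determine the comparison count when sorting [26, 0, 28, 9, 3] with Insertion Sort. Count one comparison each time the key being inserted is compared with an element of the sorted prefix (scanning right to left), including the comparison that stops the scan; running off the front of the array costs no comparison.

Insert 0: 26 > 0 (shift), reached front = 1 comparison(s) -> [0, 26, 28, 9, 3]
Insert 28: 26 <= 28 (stop) = 1 comparison(s) -> [0, 26, 28, 9, 3]
Insert 9: 28 > 9 (shift), 26 > 9 (shift), 0 <= 9 (stop) = 3 comparison(s) -> [0, 9, 26, 28, 3]
Insert 3: 28 > 3 (shift), 26 > 3 (shift), 9 > 3 (shift), 0 <= 3 (stop) = 4 comparison(s) -> [0, 3, 9, 26, 28]
Total comparisons: 1 + 1 + 3 + 4 = 9


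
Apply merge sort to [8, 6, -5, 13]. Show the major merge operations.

Divide and conquer:
  Merge [8] + [6] -> [6, 8]
  Merge [-5] + [13] -> [-5, 13]
  Merge [6, 8] + [-5, 13] -> [-5, 6, 8, 13]


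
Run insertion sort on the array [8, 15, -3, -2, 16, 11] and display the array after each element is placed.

First element 8 is already 'sorted'
Insert 15: shifted 0 elements -> [8, 15, -3, -2, 16, 11]
Insert -3: shifted 2 elements -> [-3, 8, 15, -2, 16, 11]
Insert -2: shifted 2 elements -> [-3, -2, 8, 15, 16, 11]
Insert 16: shifted 0 elements -> [-3, -2, 8, 15, 16, 11]
Insert 11: shifted 2 elements -> [-3, -2, 8, 11, 15, 16]


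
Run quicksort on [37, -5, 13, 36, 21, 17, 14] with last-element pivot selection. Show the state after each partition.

Partition 1: pivot=14 at index 2 -> [-5, 13, 14, 36, 21, 17, 37]
Partition 2: pivot=13 at index 1 -> [-5, 13, 14, 36, 21, 17, 37]
Partition 3: pivot=37 at index 6 -> [-5, 13, 14, 36, 21, 17, 37]
Partition 4: pivot=17 at index 3 -> [-5, 13, 14, 17, 21, 36, 37]
Partition 5: pivot=36 at index 5 -> [-5, 13, 14, 17, 21, 36, 37]


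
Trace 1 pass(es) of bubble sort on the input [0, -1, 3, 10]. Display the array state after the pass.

After pass 1: [-1, 0, 3, 10] (1 swaps)
Total swaps: 1


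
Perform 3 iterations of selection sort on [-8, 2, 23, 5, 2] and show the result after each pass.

Pass 1: Select minimum -8 at index 0, swap -> [-8, 2, 23, 5, 2]
Pass 2: Select minimum 2 at index 1, swap -> [-8, 2, 23, 5, 2]
Pass 3: Select minimum 2 at index 4, swap -> [-8, 2, 2, 5, 23]


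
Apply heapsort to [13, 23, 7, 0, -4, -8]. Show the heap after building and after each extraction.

Build heap: [23, 13, 7, 0, -4, -8]
Extract 23: [13, 0, 7, -8, -4, 23]
Extract 13: [7, 0, -4, -8, 13, 23]
Extract 7: [0, -8, -4, 7, 13, 23]
Extract 0: [-4, -8, 0, 7, 13, 23]
Extract -4: [-8, -4, 0, 7, 13, 23]


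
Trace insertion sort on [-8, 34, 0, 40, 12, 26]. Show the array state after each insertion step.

First element -8 is already 'sorted'
Insert 34: shifted 0 elements -> [-8, 34, 0, 40, 12, 26]
Insert 0: shifted 1 elements -> [-8, 0, 34, 40, 12, 26]
Insert 40: shifted 0 elements -> [-8, 0, 34, 40, 12, 26]
Insert 12: shifted 2 elements -> [-8, 0, 12, 34, 40, 26]
Insert 26: shifted 2 elements -> [-8, 0, 12, 26, 34, 40]


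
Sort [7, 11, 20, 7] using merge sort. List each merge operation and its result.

Divide and conquer:
  Merge [7] + [11] -> [7, 11]
  Merge [20] + [7] -> [7, 20]
  Merge [7, 11] + [7, 20] -> [7, 7, 11, 20]


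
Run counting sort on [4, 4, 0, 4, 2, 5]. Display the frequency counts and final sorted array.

Count array: [1, 0, 1, 0, 3, 1]
(count[i] = number of elements equal to i)
Cumulative count: [1, 1, 2, 2, 5, 6]
Sorted: [0, 2, 4, 4, 4, 5]


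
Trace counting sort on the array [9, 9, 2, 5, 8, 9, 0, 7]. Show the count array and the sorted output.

Count array: [1, 0, 1, 0, 0, 1, 0, 1, 1, 3]
(count[i] = number of elements equal to i)
Cumulative count: [1, 1, 2, 2, 2, 3, 3, 4, 5, 8]
Sorted: [0, 2, 5, 7, 8, 9, 9, 9]


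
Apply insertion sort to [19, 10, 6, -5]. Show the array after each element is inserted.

First element 19 is already 'sorted'
Insert 10: shifted 1 elements -> [10, 19, 6, -5]
Insert 6: shifted 2 elements -> [6, 10, 19, -5]
Insert -5: shifted 3 elements -> [-5, 6, 10, 19]


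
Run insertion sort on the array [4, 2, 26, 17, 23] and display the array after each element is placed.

First element 4 is already 'sorted'
Insert 2: shifted 1 elements -> [2, 4, 26, 17, 23]
Insert 26: shifted 0 elements -> [2, 4, 26, 17, 23]
Insert 17: shifted 1 elements -> [2, 4, 17, 26, 23]
Insert 23: shifted 1 elements -> [2, 4, 17, 23, 26]


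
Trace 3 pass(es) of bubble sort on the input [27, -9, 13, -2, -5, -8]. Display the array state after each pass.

After pass 1: [-9, 13, -2, -5, -8, 27] (5 swaps)
After pass 2: [-9, -2, -5, -8, 13, 27] (3 swaps)
After pass 3: [-9, -5, -8, -2, 13, 27] (2 swaps)
Total swaps: 10


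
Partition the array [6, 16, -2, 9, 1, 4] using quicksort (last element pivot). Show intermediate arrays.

Partition 1: pivot=4 at index 2 -> [-2, 1, 4, 9, 16, 6]
Partition 2: pivot=1 at index 1 -> [-2, 1, 4, 9, 16, 6]
Partition 3: pivot=6 at index 3 -> [-2, 1, 4, 6, 16, 9]
Partition 4: pivot=9 at index 4 -> [-2, 1, 4, 6, 9, 16]


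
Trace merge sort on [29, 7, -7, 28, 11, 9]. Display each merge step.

Divide and conquer:
  Merge [7] + [-7] -> [-7, 7]
  Merge [29] + [-7, 7] -> [-7, 7, 29]
  Merge [11] + [9] -> [9, 11]
  Merge [28] + [9, 11] -> [9, 11, 28]
  Merge [-7, 7, 29] + [9, 11, 28] -> [-7, 7, 9, 11, 28, 29]


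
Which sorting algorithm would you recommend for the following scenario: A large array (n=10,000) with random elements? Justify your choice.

Best choice: Quicksort or Mergesort
Reason: Both have O(n log n) average case; quicksort has lower constant factors


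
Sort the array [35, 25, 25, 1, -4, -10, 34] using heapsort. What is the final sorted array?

Build heap: [35, 25, 34, 1, -4, -10, 25]
Extract 35: [34, 25, 25, 1, -4, -10, 35]
Extract 34: [25, 1, 25, -10, -4, 34, 35]
Extract 25: [25, 1, -4, -10, 25, 34, 35]
Extract 25: [1, -10, -4, 25, 25, 34, 35]
Extract 1: [-4, -10, 1, 25, 25, 34, 35]
Extract -4: [-10, -4, 1, 25, 25, 34, 35]


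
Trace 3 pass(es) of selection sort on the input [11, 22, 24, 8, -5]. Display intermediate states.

Pass 1: Select minimum -5 at index 4, swap -> [-5, 22, 24, 8, 11]
Pass 2: Select minimum 8 at index 3, swap -> [-5, 8, 24, 22, 11]
Pass 3: Select minimum 11 at index 4, swap -> [-5, 8, 11, 22, 24]


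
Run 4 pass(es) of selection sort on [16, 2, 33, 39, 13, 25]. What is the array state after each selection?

Pass 1: Select minimum 2 at index 1, swap -> [2, 16, 33, 39, 13, 25]
Pass 2: Select minimum 13 at index 4, swap -> [2, 13, 33, 39, 16, 25]
Pass 3: Select minimum 16 at index 4, swap -> [2, 13, 16, 39, 33, 25]
Pass 4: Select minimum 25 at index 5, swap -> [2, 13, 16, 25, 33, 39]


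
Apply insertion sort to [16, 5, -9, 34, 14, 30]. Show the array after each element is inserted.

First element 16 is already 'sorted'
Insert 5: shifted 1 elements -> [5, 16, -9, 34, 14, 30]
Insert -9: shifted 2 elements -> [-9, 5, 16, 34, 14, 30]
Insert 34: shifted 0 elements -> [-9, 5, 16, 34, 14, 30]
Insert 14: shifted 2 elements -> [-9, 5, 14, 16, 34, 30]
Insert 30: shifted 1 elements -> [-9, 5, 14, 16, 30, 34]


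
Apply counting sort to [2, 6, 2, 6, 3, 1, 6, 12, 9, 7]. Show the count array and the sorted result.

Count array: [0, 1, 2, 1, 0, 0, 3, 1, 0, 1, 0, 0, 1]
(count[i] = number of elements equal to i)
Cumulative count: [0, 1, 3, 4, 4, 4, 7, 8, 8, 9, 9, 9, 10]
Sorted: [1, 2, 2, 3, 6, 6, 6, 7, 9, 12]


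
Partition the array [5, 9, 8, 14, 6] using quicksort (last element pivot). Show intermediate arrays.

Partition 1: pivot=6 at index 1 -> [5, 6, 8, 14, 9]
Partition 2: pivot=9 at index 3 -> [5, 6, 8, 9, 14]


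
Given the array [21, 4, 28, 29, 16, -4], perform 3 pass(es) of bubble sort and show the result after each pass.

After pass 1: [4, 21, 28, 16, -4, 29] (3 swaps)
After pass 2: [4, 21, 16, -4, 28, 29] (2 swaps)
After pass 3: [4, 16, -4, 21, 28, 29] (2 swaps)
Total swaps: 7


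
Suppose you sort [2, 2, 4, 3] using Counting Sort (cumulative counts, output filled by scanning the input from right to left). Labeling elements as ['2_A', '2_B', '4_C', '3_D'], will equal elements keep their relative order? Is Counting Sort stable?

Trace Counting Sort on the labeled array (the key is the number; the letter only tracks identity):
  Counts for values 0..4: [0, 0, 2, 1, 1]
  Cumulative counts: [0, 0, 2, 3, 4]
  Scan right to left: place 3_D at output index 2
  Scan right to left: place 4_C at output index 3
  Scan right to left: place 2_B at output index 1
  Scan right to left: place 2_A at output index 0
  Output: [2_A, 2_B, 3_D, 4_C]
Equal keys:
  value 2: originally 2_A, 2_B; after sorting 2_A, 2_B -> order preserved
All equal keys kept their original relative order. Counting Sort is stable: scanning the input right to left with decreasing cumulative counts places later duplicates at later output positions.
Answer: Stable


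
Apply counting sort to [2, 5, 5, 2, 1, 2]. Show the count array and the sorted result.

Count array: [0, 1, 3, 0, 0, 2]
(count[i] = number of elements equal to i)
Cumulative count: [0, 1, 4, 4, 4, 6]
Sorted: [1, 2, 2, 2, 5, 5]


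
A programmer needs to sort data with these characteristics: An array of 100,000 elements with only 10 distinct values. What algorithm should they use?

Best choice: 3-way quicksort or Counting sort
Reason: 3-way (Dutch national flag) partitioning groups every copy of the pivot together, so with only d=10 distinct keys quicksort finishes in O(n log d) expected time, which is effectively linear; counting sort runs in O(n + k) where k is the size of the key range (not the number of distinct values), so it is linear when the 10 values are integers drawn from a small known range


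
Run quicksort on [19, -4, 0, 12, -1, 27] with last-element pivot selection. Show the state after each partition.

Partition 1: pivot=27 at index 5 -> [19, -4, 0, 12, -1, 27]
Partition 2: pivot=-1 at index 1 -> [-4, -1, 0, 12, 19, 27]
Partition 3: pivot=19 at index 4 -> [-4, -1, 0, 12, 19, 27]
Partition 4: pivot=12 at index 3 -> [-4, -1, 0, 12, 19, 27]


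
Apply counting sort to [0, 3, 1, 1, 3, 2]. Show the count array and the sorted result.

Count array: [1, 2, 1, 2]
(count[i] = number of elements equal to i)
Cumulative count: [1, 3, 4, 6]
Sorted: [0, 1, 1, 2, 3, 3]


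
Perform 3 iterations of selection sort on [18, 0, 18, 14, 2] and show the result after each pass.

Pass 1: Select minimum 0 at index 1, swap -> [0, 18, 18, 14, 2]
Pass 2: Select minimum 2 at index 4, swap -> [0, 2, 18, 14, 18]
Pass 3: Select minimum 14 at index 3, swap -> [0, 2, 14, 18, 18]


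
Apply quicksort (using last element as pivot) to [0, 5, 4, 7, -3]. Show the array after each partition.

Partition 1: pivot=-3 at index 0 -> [-3, 5, 4, 7, 0]
Partition 2: pivot=0 at index 1 -> [-3, 0, 4, 7, 5]
Partition 3: pivot=5 at index 3 -> [-3, 0, 4, 5, 7]


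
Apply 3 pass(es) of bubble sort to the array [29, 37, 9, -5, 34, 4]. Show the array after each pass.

After pass 1: [29, 9, -5, 34, 4, 37] (4 swaps)
After pass 2: [9, -5, 29, 4, 34, 37] (3 swaps)
After pass 3: [-5, 9, 4, 29, 34, 37] (2 swaps)
Total swaps: 9


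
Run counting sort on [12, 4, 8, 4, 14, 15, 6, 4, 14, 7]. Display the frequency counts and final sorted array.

Count array: [0, 0, 0, 0, 3, 0, 1, 1, 1, 0, 0, 0, 1, 0, 2, 1]
(count[i] = number of elements equal to i)
Cumulative count: [0, 0, 0, 0, 3, 3, 4, 5, 6, 6, 6, 6, 7, 7, 9, 10]
Sorted: [4, 4, 4, 6, 7, 8, 12, 14, 14, 15]


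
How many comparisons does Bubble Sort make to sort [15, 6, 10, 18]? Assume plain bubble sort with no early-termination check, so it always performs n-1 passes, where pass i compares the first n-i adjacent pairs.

Pass 1: compare adjacent pairs (0,1)..(2,3) = 3 comparison(s), 2 swap(s) -> [6, 10, 15, 18]
Pass 2: compare adjacent pairs (0,1)..(1,2) = 2 comparison(s), 0 swap(s) -> [6, 10, 15, 18]
Pass 3: compare adjacent pairs (0,1)..(0,1) = 1 comparison(s), 0 swap(s) -> [6, 10, 15, 18]
Total comparisons: 3 + 2 + 1 = 6


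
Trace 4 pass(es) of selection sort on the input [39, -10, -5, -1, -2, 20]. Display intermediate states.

Pass 1: Select minimum -10 at index 1, swap -> [-10, 39, -5, -1, -2, 20]
Pass 2: Select minimum -5 at index 2, swap -> [-10, -5, 39, -1, -2, 20]
Pass 3: Select minimum -2 at index 4, swap -> [-10, -5, -2, -1, 39, 20]
Pass 4: Select minimum -1 at index 3, swap -> [-10, -5, -2, -1, 39, 20]


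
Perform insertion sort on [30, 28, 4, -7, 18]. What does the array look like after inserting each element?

First element 30 is already 'sorted'
Insert 28: shifted 1 elements -> [28, 30, 4, -7, 18]
Insert 4: shifted 2 elements -> [4, 28, 30, -7, 18]
Insert -7: shifted 3 elements -> [-7, 4, 28, 30, 18]
Insert 18: shifted 2 elements -> [-7, 4, 18, 28, 30]


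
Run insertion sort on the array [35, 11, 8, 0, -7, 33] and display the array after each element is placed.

First element 35 is already 'sorted'
Insert 11: shifted 1 elements -> [11, 35, 8, 0, -7, 33]
Insert 8: shifted 2 elements -> [8, 11, 35, 0, -7, 33]
Insert 0: shifted 3 elements -> [0, 8, 11, 35, -7, 33]
Insert -7: shifted 4 elements -> [-7, 0, 8, 11, 35, 33]
Insert 33: shifted 1 elements -> [-7, 0, 8, 11, 33, 35]


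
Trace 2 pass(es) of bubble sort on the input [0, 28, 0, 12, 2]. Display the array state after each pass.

After pass 1: [0, 0, 12, 2, 28] (3 swaps)
After pass 2: [0, 0, 2, 12, 28] (1 swaps)
Total swaps: 4


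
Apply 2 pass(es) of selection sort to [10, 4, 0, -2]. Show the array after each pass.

Pass 1: Select minimum -2 at index 3, swap -> [-2, 4, 0, 10]
Pass 2: Select minimum 0 at index 2, swap -> [-2, 0, 4, 10]


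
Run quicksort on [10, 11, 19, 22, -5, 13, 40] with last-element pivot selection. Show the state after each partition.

Partition 1: pivot=40 at index 6 -> [10, 11, 19, 22, -5, 13, 40]
Partition 2: pivot=13 at index 3 -> [10, 11, -5, 13, 19, 22, 40]
Partition 3: pivot=-5 at index 0 -> [-5, 11, 10, 13, 19, 22, 40]
Partition 4: pivot=10 at index 1 -> [-5, 10, 11, 13, 19, 22, 40]
Partition 5: pivot=22 at index 5 -> [-5, 10, 11, 13, 19, 22, 40]


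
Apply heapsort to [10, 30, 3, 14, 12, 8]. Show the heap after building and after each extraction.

Build heap: [30, 14, 8, 10, 12, 3]
Extract 30: [14, 12, 8, 10, 3, 30]
Extract 14: [12, 10, 8, 3, 14, 30]
Extract 12: [10, 3, 8, 12, 14, 30]
Extract 10: [8, 3, 10, 12, 14, 30]
Extract 8: [3, 8, 10, 12, 14, 30]


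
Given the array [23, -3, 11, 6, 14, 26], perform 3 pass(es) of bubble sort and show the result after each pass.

After pass 1: [-3, 11, 6, 14, 23, 26] (4 swaps)
After pass 2: [-3, 6, 11, 14, 23, 26] (1 swaps)
After pass 3: [-3, 6, 11, 14, 23, 26] (0 swaps)
Total swaps: 5


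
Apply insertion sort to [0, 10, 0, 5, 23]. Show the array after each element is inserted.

First element 0 is already 'sorted'
Insert 10: shifted 0 elements -> [0, 10, 0, 5, 23]
Insert 0: shifted 1 elements -> [0, 0, 10, 5, 23]
Insert 5: shifted 1 elements -> [0, 0, 5, 10, 23]
Insert 23: shifted 0 elements -> [0, 0, 5, 10, 23]


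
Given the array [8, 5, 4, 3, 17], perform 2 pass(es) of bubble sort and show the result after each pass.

After pass 1: [5, 4, 3, 8, 17] (3 swaps)
After pass 2: [4, 3, 5, 8, 17] (2 swaps)
Total swaps: 5


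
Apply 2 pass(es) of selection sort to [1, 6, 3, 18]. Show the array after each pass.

Pass 1: Select minimum 1 at index 0, swap -> [1, 6, 3, 18]
Pass 2: Select minimum 3 at index 2, swap -> [1, 3, 6, 18]


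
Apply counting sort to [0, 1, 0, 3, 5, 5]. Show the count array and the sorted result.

Count array: [2, 1, 0, 1, 0, 2]
(count[i] = number of elements equal to i)
Cumulative count: [2, 3, 3, 4, 4, 6]
Sorted: [0, 0, 1, 3, 5, 5]


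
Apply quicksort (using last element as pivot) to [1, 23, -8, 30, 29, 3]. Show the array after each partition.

Partition 1: pivot=3 at index 2 -> [1, -8, 3, 30, 29, 23]
Partition 2: pivot=-8 at index 0 -> [-8, 1, 3, 30, 29, 23]
Partition 3: pivot=23 at index 3 -> [-8, 1, 3, 23, 29, 30]
Partition 4: pivot=30 at index 5 -> [-8, 1, 3, 23, 29, 30]


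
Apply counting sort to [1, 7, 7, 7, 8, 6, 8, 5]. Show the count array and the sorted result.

Count array: [0, 1, 0, 0, 0, 1, 1, 3, 2]
(count[i] = number of elements equal to i)
Cumulative count: [0, 1, 1, 1, 1, 2, 3, 6, 8]
Sorted: [1, 5, 6, 7, 7, 7, 8, 8]


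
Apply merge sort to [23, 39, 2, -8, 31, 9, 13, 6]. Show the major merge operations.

Divide and conquer:
  Merge [23] + [39] -> [23, 39]
  Merge [2] + [-8] -> [-8, 2]
  Merge [23, 39] + [-8, 2] -> [-8, 2, 23, 39]
  Merge [31] + [9] -> [9, 31]
  Merge [13] + [6] -> [6, 13]
  Merge [9, 31] + [6, 13] -> [6, 9, 13, 31]
  Merge [-8, 2, 23, 39] + [6, 9, 13, 31] -> [-8, 2, 6, 9, 13, 23, 31, 39]


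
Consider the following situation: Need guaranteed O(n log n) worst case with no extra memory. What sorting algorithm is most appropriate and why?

Best choice: Heapsort
Reason: Heapsort is O(n log n) worst case and sorts in-place; quicksort can degrade to O(n^2)


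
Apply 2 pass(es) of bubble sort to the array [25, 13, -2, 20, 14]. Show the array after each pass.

After pass 1: [13, -2, 20, 14, 25] (4 swaps)
After pass 2: [-2, 13, 14, 20, 25] (2 swaps)
Total swaps: 6


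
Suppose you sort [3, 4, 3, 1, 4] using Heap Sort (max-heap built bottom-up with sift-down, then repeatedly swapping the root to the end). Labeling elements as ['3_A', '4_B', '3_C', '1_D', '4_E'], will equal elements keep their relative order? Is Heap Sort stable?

Trace Heap Sort on the labeled array (the key is the number; the letter only tracks identity):
  Build max-heap: [4_B, 4_E, 3_C, 1_D, 3_A]
  Swap root 4_B to index 4, re-heapify first 4 -> [4_E, 3_A, 3_C, 1_D, 4_B]
  Swap root 4_E to index 3, re-heapify first 3 -> [3_A, 1_D, 3_C, 4_E, 4_B]
  Swap root 3_A to index 2, re-heapify first 2 -> [3_C, 1_D, 3_A, 4_E, 4_B]
  Swap root 3_C to index 1, re-heapify first 1 -> [1_D, 3_C, 3_A, 4_E, 4_B]
Final order: [1_D, 3_C, 3_A, 4_E, 4_B]
Equal keys:
  value 3: originally 3_A, 3_C; after sorting 3_C, 3_A -> order changed
  value 4: originally 4_B, 4_E; after sorting 4_E, 4_B -> order changed
Equal keys were reordered, so Heap Sort is not stable: heap construction and root-to-end swaps move elements without regard to the original order of equal keys. (One such input is enough; an unstable sort may happen to preserve order on other inputs, but it gives no guarantee.)
Answer: Not stable


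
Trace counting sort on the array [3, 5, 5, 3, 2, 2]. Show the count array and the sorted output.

Count array: [0, 0, 2, 2, 0, 2]
(count[i] = number of elements equal to i)
Cumulative count: [0, 0, 2, 4, 4, 6]
Sorted: [2, 2, 3, 3, 5, 5]


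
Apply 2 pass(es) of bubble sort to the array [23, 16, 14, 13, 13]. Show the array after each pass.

After pass 1: [16, 14, 13, 13, 23] (4 swaps)
After pass 2: [14, 13, 13, 16, 23] (3 swaps)
Total swaps: 7


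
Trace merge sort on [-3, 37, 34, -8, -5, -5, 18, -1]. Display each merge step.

Divide and conquer:
  Merge [-3] + [37] -> [-3, 37]
  Merge [34] + [-8] -> [-8, 34]
  Merge [-3, 37] + [-8, 34] -> [-8, -3, 34, 37]
  Merge [-5] + [-5] -> [-5, -5]
  Merge [18] + [-1] -> [-1, 18]
  Merge [-5, -5] + [-1, 18] -> [-5, -5, -1, 18]
  Merge [-8, -3, 34, 37] + [-5, -5, -1, 18] -> [-8, -5, -5, -3, -1, 18, 34, 37]


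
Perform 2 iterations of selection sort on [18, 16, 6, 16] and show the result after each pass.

Pass 1: Select minimum 6 at index 2, swap -> [6, 16, 18, 16]
Pass 2: Select minimum 16 at index 1, swap -> [6, 16, 18, 16]


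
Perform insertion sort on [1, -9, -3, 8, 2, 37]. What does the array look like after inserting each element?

First element 1 is already 'sorted'
Insert -9: shifted 1 elements -> [-9, 1, -3, 8, 2, 37]
Insert -3: shifted 1 elements -> [-9, -3, 1, 8, 2, 37]
Insert 8: shifted 0 elements -> [-9, -3, 1, 8, 2, 37]
Insert 2: shifted 1 elements -> [-9, -3, 1, 2, 8, 37]
Insert 37: shifted 0 elements -> [-9, -3, 1, 2, 8, 37]


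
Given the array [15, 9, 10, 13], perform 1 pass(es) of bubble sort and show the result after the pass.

After pass 1: [9, 10, 13, 15] (3 swaps)
Total swaps: 3


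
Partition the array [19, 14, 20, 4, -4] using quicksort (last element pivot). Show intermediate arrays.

Partition 1: pivot=-4 at index 0 -> [-4, 14, 20, 4, 19]
Partition 2: pivot=19 at index 3 -> [-4, 14, 4, 19, 20]
Partition 3: pivot=4 at index 1 -> [-4, 4, 14, 19, 20]


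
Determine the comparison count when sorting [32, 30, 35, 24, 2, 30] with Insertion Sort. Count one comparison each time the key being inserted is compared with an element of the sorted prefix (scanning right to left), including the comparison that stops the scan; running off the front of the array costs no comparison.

Insert 30: 32 > 30 (shift), reached front = 1 comparison(s) -> [30, 32, 35, 24, 2, 30]
Insert 35: 32 <= 35 (stop) = 1 comparison(s) -> [30, 32, 35, 24, 2, 30]
Insert 24: 35 > 24 (shift), 32 > 24 (shift), 30 > 24 (shift), reached front = 3 comparison(s) -> [24, 30, 32, 35, 2, 30]
Insert 2: 35 > 2 (shift), 32 > 2 (shift), 30 > 2 (shift), 24 > 2 (shift), reached front = 4 comparison(s) -> [2, 24, 30, 32, 35, 30]
Insert 30: 35 > 30 (shift), 32 > 30 (shift), 30 <= 30 (stop) = 3 comparison(s) -> [2, 24, 30, 30, 32, 35]
Total comparisons: 1 + 1 + 3 + 4 + 3 = 12


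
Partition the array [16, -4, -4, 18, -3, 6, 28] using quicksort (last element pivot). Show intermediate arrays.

Partition 1: pivot=28 at index 6 -> [16, -4, -4, 18, -3, 6, 28]
Partition 2: pivot=6 at index 3 -> [-4, -4, -3, 6, 16, 18, 28]
Partition 3: pivot=-3 at index 2 -> [-4, -4, -3, 6, 16, 18, 28]
Partition 4: pivot=-4 at index 1 -> [-4, -4, -3, 6, 16, 18, 28]
Partition 5: pivot=18 at index 5 -> [-4, -4, -3, 6, 16, 18, 28]


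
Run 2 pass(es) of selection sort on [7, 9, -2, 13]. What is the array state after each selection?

Pass 1: Select minimum -2 at index 2, swap -> [-2, 9, 7, 13]
Pass 2: Select minimum 7 at index 2, swap -> [-2, 7, 9, 13]


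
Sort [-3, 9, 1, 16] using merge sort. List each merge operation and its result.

Divide and conquer:
  Merge [-3] + [9] -> [-3, 9]
  Merge [1] + [16] -> [1, 16]
  Merge [-3, 9] + [1, 16] -> [-3, 1, 9, 16]


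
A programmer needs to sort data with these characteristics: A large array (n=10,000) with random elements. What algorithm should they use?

Best choice: Quicksort or Mergesort
Reason: Both have O(n log n) average case; quicksort has lower constant factors


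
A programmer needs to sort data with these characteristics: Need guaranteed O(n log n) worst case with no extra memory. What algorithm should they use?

Best choice: Heapsort
Reason: Heapsort is O(n log n) worst case and sorts in-place; quicksort can degrade to O(n^2)


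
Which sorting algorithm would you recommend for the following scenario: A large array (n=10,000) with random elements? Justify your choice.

Best choice: Quicksort or Mergesort
Reason: Both have O(n log n) average case; quicksort has lower constant factors


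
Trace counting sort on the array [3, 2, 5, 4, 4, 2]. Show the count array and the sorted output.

Count array: [0, 0, 2, 1, 2, 1]
(count[i] = number of elements equal to i)
Cumulative count: [0, 0, 2, 3, 5, 6]
Sorted: [2, 2, 3, 4, 4, 5]


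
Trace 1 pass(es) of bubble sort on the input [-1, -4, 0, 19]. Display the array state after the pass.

After pass 1: [-4, -1, 0, 19] (1 swaps)
Total swaps: 1


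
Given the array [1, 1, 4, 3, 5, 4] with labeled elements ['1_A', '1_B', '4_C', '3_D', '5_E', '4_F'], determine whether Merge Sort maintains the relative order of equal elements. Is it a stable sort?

Trace Merge Sort on the labeled array (the key is the number; the letter only tracks identity):
  Merge [1_B] + [4_C] -> [1_B, 4_C]
  Merge [1_A] + [1_B, 4_C] -> [1_A, 1_B, 4_C]
  Merge [5_E] + [4_F] -> [4_F, 5_E]
  Merge [3_D] + [4_F, 5_E] -> [3_D, 4_F, 5_E]
  Merge [1_A, 1_B, 4_C] + [3_D, 4_F, 5_E] -> [1_A, 1_B, 3_D, 4_C, 4_F, 5_E]
Final order: [1_A, 1_B, 3_D, 4_C, 4_F, 5_E]
Equal keys:
  value 1: originally 1_A, 1_B; after sorting 1_A, 1_B -> order preserved
  value 4: originally 4_C, 4_F; after sorting 4_C, 4_F -> order preserved
All equal keys kept their original relative order. Merge Sort is stable: when the heads of the two halves are equal the merge takes from the left half first.
Answer: Stable


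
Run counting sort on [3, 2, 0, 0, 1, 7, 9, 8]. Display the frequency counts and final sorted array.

Count array: [2, 1, 1, 1, 0, 0, 0, 1, 1, 1]
(count[i] = number of elements equal to i)
Cumulative count: [2, 3, 4, 5, 5, 5, 5, 6, 7, 8]
Sorted: [0, 0, 1, 2, 3, 7, 8, 9]


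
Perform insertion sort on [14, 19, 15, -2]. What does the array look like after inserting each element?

First element 14 is already 'sorted'
Insert 19: shifted 0 elements -> [14, 19, 15, -2]
Insert 15: shifted 1 elements -> [14, 15, 19, -2]
Insert -2: shifted 3 elements -> [-2, 14, 15, 19]


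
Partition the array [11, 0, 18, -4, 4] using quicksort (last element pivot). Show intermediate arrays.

Partition 1: pivot=4 at index 2 -> [0, -4, 4, 11, 18]
Partition 2: pivot=-4 at index 0 -> [-4, 0, 4, 11, 18]
Partition 3: pivot=18 at index 4 -> [-4, 0, 4, 11, 18]


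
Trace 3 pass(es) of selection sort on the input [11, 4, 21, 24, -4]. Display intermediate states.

Pass 1: Select minimum -4 at index 4, swap -> [-4, 4, 21, 24, 11]
Pass 2: Select minimum 4 at index 1, swap -> [-4, 4, 21, 24, 11]
Pass 3: Select minimum 11 at index 4, swap -> [-4, 4, 11, 24, 21]


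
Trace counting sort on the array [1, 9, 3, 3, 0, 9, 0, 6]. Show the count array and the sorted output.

Count array: [2, 1, 0, 2, 0, 0, 1, 0, 0, 2]
(count[i] = number of elements equal to i)
Cumulative count: [2, 3, 3, 5, 5, 5, 6, 6, 6, 8]
Sorted: [0, 0, 1, 3, 3, 6, 9, 9]


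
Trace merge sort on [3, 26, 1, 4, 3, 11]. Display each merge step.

Divide and conquer:
  Merge [26] + [1] -> [1, 26]
  Merge [3] + [1, 26] -> [1, 3, 26]
  Merge [3] + [11] -> [3, 11]
  Merge [4] + [3, 11] -> [3, 4, 11]
  Merge [1, 3, 26] + [3, 4, 11] -> [1, 3, 3, 4, 11, 26]


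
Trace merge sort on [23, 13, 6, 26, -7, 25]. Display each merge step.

Divide and conquer:
  Merge [13] + [6] -> [6, 13]
  Merge [23] + [6, 13] -> [6, 13, 23]
  Merge [-7] + [25] -> [-7, 25]
  Merge [26] + [-7, 25] -> [-7, 25, 26]
  Merge [6, 13, 23] + [-7, 25, 26] -> [-7, 6, 13, 23, 25, 26]


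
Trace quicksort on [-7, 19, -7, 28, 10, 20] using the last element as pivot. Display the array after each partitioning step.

Partition 1: pivot=20 at index 4 -> [-7, 19, -7, 10, 20, 28]
Partition 2: pivot=10 at index 2 -> [-7, -7, 10, 19, 20, 28]
Partition 3: pivot=-7 at index 1 -> [-7, -7, 10, 19, 20, 28]


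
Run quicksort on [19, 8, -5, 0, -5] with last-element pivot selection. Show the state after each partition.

Partition 1: pivot=-5 at index 1 -> [-5, -5, 19, 0, 8]
Partition 2: pivot=8 at index 3 -> [-5, -5, 0, 8, 19]


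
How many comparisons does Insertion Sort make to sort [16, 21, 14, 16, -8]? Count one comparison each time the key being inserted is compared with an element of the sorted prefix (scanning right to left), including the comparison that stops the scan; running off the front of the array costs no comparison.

Insert 21: 16 <= 21 (stop) = 1 comparison(s) -> [16, 21, 14, 16, -8]
Insert 14: 21 > 14 (shift), 16 > 14 (shift), reached front = 2 comparison(s) -> [14, 16, 21, 16, -8]
Insert 16: 21 > 16 (shift), 16 <= 16 (stop) = 2 comparison(s) -> [14, 16, 16, 21, -8]
Insert -8: 21 > -8 (shift), 16 > -8 (shift), 16 > -8 (shift), 14 > -8 (shift), reached front = 4 comparison(s) -> [-8, 14, 16, 16, 21]
Total comparisons: 1 + 2 + 2 + 4 = 9
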